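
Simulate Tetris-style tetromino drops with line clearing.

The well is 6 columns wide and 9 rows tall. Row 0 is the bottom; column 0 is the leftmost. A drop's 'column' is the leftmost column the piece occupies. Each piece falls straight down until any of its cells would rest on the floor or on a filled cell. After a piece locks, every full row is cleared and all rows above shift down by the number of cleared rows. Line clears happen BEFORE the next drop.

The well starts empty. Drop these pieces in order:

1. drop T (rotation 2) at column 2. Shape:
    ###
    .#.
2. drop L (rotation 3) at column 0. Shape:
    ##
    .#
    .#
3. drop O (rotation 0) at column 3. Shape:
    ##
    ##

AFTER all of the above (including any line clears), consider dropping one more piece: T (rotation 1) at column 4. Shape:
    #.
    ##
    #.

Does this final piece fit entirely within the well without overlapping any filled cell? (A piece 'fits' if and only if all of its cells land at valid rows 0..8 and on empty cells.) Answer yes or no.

Answer: yes

Derivation:
Drop 1: T rot2 at col 2 lands with bottom-row=0; cleared 0 line(s) (total 0); column heights now [0 0 2 2 2 0], max=2
Drop 2: L rot3 at col 0 lands with bottom-row=0; cleared 0 line(s) (total 0); column heights now [3 3 2 2 2 0], max=3
Drop 3: O rot0 at col 3 lands with bottom-row=2; cleared 0 line(s) (total 0); column heights now [3 3 2 4 4 0], max=4
Test piece T rot1 at col 4 (width 2): heights before test = [3 3 2 4 4 0]; fits = True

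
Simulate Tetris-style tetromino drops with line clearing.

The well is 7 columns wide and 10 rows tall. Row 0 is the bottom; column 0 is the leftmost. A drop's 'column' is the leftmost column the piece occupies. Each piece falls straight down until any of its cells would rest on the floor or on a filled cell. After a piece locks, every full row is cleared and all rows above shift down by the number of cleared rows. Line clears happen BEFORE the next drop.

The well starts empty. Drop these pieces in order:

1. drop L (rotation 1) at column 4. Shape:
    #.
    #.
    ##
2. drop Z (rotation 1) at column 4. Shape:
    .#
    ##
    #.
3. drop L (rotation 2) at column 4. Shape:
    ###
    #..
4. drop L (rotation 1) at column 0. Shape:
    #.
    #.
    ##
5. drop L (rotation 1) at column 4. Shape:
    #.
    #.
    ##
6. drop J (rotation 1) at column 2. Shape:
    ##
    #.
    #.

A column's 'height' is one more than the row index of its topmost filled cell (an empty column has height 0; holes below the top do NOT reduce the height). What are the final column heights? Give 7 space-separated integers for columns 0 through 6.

Drop 1: L rot1 at col 4 lands with bottom-row=0; cleared 0 line(s) (total 0); column heights now [0 0 0 0 3 1 0], max=3
Drop 2: Z rot1 at col 4 lands with bottom-row=3; cleared 0 line(s) (total 0); column heights now [0 0 0 0 5 6 0], max=6
Drop 3: L rot2 at col 4 lands with bottom-row=5; cleared 0 line(s) (total 0); column heights now [0 0 0 0 7 7 7], max=7
Drop 4: L rot1 at col 0 lands with bottom-row=0; cleared 0 line(s) (total 0); column heights now [3 1 0 0 7 7 7], max=7
Drop 5: L rot1 at col 4 lands with bottom-row=7; cleared 0 line(s) (total 0); column heights now [3 1 0 0 10 8 7], max=10
Drop 6: J rot1 at col 2 lands with bottom-row=0; cleared 0 line(s) (total 0); column heights now [3 1 3 3 10 8 7], max=10

Answer: 3 1 3 3 10 8 7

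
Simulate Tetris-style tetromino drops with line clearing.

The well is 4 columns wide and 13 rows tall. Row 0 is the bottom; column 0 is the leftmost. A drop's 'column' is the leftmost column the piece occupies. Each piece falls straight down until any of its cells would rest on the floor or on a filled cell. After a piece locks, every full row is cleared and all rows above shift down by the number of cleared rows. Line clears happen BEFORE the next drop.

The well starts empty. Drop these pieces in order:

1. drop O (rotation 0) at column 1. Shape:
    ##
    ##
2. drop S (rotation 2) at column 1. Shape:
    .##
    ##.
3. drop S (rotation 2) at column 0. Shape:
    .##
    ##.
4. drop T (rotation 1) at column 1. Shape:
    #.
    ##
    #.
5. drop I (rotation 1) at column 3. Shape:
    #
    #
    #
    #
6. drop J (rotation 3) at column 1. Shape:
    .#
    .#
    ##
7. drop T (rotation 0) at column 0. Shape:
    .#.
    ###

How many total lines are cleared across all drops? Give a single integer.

Drop 1: O rot0 at col 1 lands with bottom-row=0; cleared 0 line(s) (total 0); column heights now [0 2 2 0], max=2
Drop 2: S rot2 at col 1 lands with bottom-row=2; cleared 0 line(s) (total 0); column heights now [0 3 4 4], max=4
Drop 3: S rot2 at col 0 lands with bottom-row=3; cleared 1 line(s) (total 1); column heights now [0 4 4 0], max=4
Drop 4: T rot1 at col 1 lands with bottom-row=4; cleared 0 line(s) (total 1); column heights now [0 7 6 0], max=7
Drop 5: I rot1 at col 3 lands with bottom-row=0; cleared 0 line(s) (total 1); column heights now [0 7 6 4], max=7
Drop 6: J rot3 at col 1 lands with bottom-row=7; cleared 0 line(s) (total 1); column heights now [0 8 10 4], max=10
Drop 7: T rot0 at col 0 lands with bottom-row=10; cleared 0 line(s) (total 1); column heights now [11 12 11 4], max=12

Answer: 1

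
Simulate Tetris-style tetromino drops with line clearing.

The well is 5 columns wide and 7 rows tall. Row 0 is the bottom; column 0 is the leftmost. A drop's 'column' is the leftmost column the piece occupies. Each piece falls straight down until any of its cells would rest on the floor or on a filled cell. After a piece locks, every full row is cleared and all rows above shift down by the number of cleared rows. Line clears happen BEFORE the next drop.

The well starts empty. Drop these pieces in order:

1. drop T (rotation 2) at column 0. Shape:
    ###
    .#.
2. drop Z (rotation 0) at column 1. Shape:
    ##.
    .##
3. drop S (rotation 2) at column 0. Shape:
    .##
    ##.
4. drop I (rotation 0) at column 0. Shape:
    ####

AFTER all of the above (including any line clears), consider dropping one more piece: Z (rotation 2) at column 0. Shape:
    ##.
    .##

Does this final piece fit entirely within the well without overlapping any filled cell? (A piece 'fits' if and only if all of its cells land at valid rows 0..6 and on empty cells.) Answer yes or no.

Drop 1: T rot2 at col 0 lands with bottom-row=0; cleared 0 line(s) (total 0); column heights now [2 2 2 0 0], max=2
Drop 2: Z rot0 at col 1 lands with bottom-row=2; cleared 0 line(s) (total 0); column heights now [2 4 4 3 0], max=4
Drop 3: S rot2 at col 0 lands with bottom-row=4; cleared 0 line(s) (total 0); column heights now [5 6 6 3 0], max=6
Drop 4: I rot0 at col 0 lands with bottom-row=6; cleared 0 line(s) (total 0); column heights now [7 7 7 7 0], max=7
Test piece Z rot2 at col 0 (width 3): heights before test = [7 7 7 7 0]; fits = False

Answer: no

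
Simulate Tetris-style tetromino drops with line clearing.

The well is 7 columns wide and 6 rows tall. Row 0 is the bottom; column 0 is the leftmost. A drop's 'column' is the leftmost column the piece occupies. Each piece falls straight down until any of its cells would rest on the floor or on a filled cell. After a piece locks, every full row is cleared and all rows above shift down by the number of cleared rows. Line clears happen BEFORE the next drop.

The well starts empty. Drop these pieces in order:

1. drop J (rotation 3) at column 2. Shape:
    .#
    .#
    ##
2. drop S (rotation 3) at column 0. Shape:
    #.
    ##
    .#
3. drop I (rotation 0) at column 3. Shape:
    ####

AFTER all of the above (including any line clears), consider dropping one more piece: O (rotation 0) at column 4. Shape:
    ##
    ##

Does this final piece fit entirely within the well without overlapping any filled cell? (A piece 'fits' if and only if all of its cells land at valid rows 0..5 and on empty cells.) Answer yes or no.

Drop 1: J rot3 at col 2 lands with bottom-row=0; cleared 0 line(s) (total 0); column heights now [0 0 1 3 0 0 0], max=3
Drop 2: S rot3 at col 0 lands with bottom-row=0; cleared 0 line(s) (total 0); column heights now [3 2 1 3 0 0 0], max=3
Drop 3: I rot0 at col 3 lands with bottom-row=3; cleared 0 line(s) (total 0); column heights now [3 2 1 4 4 4 4], max=4
Test piece O rot0 at col 4 (width 2): heights before test = [3 2 1 4 4 4 4]; fits = True

Answer: yes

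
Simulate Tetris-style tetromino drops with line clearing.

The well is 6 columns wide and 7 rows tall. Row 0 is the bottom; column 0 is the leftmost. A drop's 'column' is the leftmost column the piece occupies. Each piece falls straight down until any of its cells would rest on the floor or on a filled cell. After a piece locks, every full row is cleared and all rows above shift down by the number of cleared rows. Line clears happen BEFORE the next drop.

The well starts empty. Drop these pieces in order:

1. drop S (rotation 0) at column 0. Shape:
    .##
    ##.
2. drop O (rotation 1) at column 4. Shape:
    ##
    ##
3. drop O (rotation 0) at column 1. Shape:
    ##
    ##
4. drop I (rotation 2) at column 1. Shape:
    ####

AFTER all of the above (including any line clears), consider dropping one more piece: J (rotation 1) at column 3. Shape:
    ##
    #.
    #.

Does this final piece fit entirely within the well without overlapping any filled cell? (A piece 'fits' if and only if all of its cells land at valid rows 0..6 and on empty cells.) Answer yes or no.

Answer: no

Derivation:
Drop 1: S rot0 at col 0 lands with bottom-row=0; cleared 0 line(s) (total 0); column heights now [1 2 2 0 0 0], max=2
Drop 2: O rot1 at col 4 lands with bottom-row=0; cleared 0 line(s) (total 0); column heights now [1 2 2 0 2 2], max=2
Drop 3: O rot0 at col 1 lands with bottom-row=2; cleared 0 line(s) (total 0); column heights now [1 4 4 0 2 2], max=4
Drop 4: I rot2 at col 1 lands with bottom-row=4; cleared 0 line(s) (total 0); column heights now [1 5 5 5 5 2], max=5
Test piece J rot1 at col 3 (width 2): heights before test = [1 5 5 5 5 2]; fits = False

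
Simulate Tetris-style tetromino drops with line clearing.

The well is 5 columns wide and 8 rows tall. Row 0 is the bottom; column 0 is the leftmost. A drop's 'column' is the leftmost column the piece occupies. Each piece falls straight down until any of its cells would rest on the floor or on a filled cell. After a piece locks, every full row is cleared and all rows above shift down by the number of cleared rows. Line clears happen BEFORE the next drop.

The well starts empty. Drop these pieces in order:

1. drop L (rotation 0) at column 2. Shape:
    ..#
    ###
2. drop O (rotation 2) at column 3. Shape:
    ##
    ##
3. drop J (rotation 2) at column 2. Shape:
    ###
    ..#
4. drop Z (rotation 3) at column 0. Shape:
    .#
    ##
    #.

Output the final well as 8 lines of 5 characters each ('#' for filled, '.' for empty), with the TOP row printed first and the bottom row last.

Answer: .....
.....
..###
....#
...##
.#.##
##..#
#.###

Derivation:
Drop 1: L rot0 at col 2 lands with bottom-row=0; cleared 0 line(s) (total 0); column heights now [0 0 1 1 2], max=2
Drop 2: O rot2 at col 3 lands with bottom-row=2; cleared 0 line(s) (total 0); column heights now [0 0 1 4 4], max=4
Drop 3: J rot2 at col 2 lands with bottom-row=4; cleared 0 line(s) (total 0); column heights now [0 0 6 6 6], max=6
Drop 4: Z rot3 at col 0 lands with bottom-row=0; cleared 0 line(s) (total 0); column heights now [2 3 6 6 6], max=6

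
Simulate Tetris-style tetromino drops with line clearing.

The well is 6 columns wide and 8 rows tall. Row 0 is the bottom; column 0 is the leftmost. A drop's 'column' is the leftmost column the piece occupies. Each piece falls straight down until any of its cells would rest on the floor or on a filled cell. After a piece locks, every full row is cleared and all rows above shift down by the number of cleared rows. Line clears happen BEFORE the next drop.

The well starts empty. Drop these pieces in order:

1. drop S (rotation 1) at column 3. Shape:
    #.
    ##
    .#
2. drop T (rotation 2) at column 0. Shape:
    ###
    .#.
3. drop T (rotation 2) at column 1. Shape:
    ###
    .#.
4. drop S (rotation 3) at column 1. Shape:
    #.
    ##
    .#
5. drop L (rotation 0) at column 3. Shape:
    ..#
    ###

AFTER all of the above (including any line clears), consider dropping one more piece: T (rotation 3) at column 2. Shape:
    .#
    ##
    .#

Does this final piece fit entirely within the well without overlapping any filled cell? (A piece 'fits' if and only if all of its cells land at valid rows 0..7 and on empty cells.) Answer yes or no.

Answer: yes

Derivation:
Drop 1: S rot1 at col 3 lands with bottom-row=0; cleared 0 line(s) (total 0); column heights now [0 0 0 3 2 0], max=3
Drop 2: T rot2 at col 0 lands with bottom-row=0; cleared 0 line(s) (total 0); column heights now [2 2 2 3 2 0], max=3
Drop 3: T rot2 at col 1 lands with bottom-row=2; cleared 0 line(s) (total 0); column heights now [2 4 4 4 2 0], max=4
Drop 4: S rot3 at col 1 lands with bottom-row=4; cleared 0 line(s) (total 0); column heights now [2 7 6 4 2 0], max=7
Drop 5: L rot0 at col 3 lands with bottom-row=4; cleared 0 line(s) (total 0); column heights now [2 7 6 5 5 6], max=7
Test piece T rot3 at col 2 (width 2): heights before test = [2 7 6 5 5 6]; fits = True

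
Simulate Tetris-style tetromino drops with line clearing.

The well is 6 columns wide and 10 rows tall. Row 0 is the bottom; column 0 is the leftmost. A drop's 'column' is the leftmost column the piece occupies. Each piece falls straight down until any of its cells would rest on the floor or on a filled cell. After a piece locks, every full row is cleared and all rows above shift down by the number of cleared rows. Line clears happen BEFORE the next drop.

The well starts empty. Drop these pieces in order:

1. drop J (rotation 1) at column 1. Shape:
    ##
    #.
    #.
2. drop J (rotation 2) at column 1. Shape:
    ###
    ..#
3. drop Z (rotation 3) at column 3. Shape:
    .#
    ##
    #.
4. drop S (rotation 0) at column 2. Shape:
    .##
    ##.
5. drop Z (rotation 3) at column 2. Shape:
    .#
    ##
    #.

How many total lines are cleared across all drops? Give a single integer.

Drop 1: J rot1 at col 1 lands with bottom-row=0; cleared 0 line(s) (total 0); column heights now [0 3 3 0 0 0], max=3
Drop 2: J rot2 at col 1 lands with bottom-row=2; cleared 0 line(s) (total 0); column heights now [0 4 4 4 0 0], max=4
Drop 3: Z rot3 at col 3 lands with bottom-row=4; cleared 0 line(s) (total 0); column heights now [0 4 4 6 7 0], max=7
Drop 4: S rot0 at col 2 lands with bottom-row=6; cleared 0 line(s) (total 0); column heights now [0 4 7 8 8 0], max=8
Drop 5: Z rot3 at col 2 lands with bottom-row=7; cleared 0 line(s) (total 0); column heights now [0 4 9 10 8 0], max=10

Answer: 0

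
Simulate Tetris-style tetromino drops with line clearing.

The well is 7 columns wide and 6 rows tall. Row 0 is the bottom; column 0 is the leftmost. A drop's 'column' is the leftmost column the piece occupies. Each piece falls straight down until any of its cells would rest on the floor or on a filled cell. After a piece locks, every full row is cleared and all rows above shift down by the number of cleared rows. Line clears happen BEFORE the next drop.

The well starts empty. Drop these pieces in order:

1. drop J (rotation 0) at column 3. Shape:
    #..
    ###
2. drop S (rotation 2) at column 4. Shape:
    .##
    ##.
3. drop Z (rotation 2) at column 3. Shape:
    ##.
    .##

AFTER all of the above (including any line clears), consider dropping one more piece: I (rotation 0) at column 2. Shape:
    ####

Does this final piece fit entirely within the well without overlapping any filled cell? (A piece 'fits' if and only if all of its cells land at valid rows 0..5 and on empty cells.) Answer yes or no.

Drop 1: J rot0 at col 3 lands with bottom-row=0; cleared 0 line(s) (total 0); column heights now [0 0 0 2 1 1 0], max=2
Drop 2: S rot2 at col 4 lands with bottom-row=1; cleared 0 line(s) (total 0); column heights now [0 0 0 2 2 3 3], max=3
Drop 3: Z rot2 at col 3 lands with bottom-row=3; cleared 0 line(s) (total 0); column heights now [0 0 0 5 5 4 3], max=5
Test piece I rot0 at col 2 (width 4): heights before test = [0 0 0 5 5 4 3]; fits = True

Answer: yes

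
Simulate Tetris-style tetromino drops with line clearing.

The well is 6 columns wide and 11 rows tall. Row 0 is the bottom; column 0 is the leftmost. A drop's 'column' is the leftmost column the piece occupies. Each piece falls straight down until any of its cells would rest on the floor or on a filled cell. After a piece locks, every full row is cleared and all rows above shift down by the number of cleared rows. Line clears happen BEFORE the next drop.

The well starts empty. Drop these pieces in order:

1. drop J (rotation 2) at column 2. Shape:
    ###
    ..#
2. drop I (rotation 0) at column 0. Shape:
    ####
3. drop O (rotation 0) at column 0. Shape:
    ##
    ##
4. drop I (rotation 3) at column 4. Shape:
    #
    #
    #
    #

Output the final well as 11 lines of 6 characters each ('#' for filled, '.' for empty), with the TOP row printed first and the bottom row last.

Answer: ......
......
......
......
......
....#.
##..#.
##..#.
#####.
..###.
....#.

Derivation:
Drop 1: J rot2 at col 2 lands with bottom-row=0; cleared 0 line(s) (total 0); column heights now [0 0 2 2 2 0], max=2
Drop 2: I rot0 at col 0 lands with bottom-row=2; cleared 0 line(s) (total 0); column heights now [3 3 3 3 2 0], max=3
Drop 3: O rot0 at col 0 lands with bottom-row=3; cleared 0 line(s) (total 0); column heights now [5 5 3 3 2 0], max=5
Drop 4: I rot3 at col 4 lands with bottom-row=2; cleared 0 line(s) (total 0); column heights now [5 5 3 3 6 0], max=6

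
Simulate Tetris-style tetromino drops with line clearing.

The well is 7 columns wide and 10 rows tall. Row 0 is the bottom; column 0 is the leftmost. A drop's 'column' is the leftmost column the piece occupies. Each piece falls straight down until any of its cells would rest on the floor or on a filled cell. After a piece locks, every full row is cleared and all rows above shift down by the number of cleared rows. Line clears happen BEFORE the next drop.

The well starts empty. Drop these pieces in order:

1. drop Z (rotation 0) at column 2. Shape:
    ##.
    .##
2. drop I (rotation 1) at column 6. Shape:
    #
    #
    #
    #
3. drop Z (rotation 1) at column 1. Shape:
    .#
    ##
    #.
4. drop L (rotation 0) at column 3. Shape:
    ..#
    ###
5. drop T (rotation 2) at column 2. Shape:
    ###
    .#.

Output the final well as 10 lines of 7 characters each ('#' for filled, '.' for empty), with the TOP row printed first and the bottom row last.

Drop 1: Z rot0 at col 2 lands with bottom-row=0; cleared 0 line(s) (total 0); column heights now [0 0 2 2 1 0 0], max=2
Drop 2: I rot1 at col 6 lands with bottom-row=0; cleared 0 line(s) (total 0); column heights now [0 0 2 2 1 0 4], max=4
Drop 3: Z rot1 at col 1 lands with bottom-row=1; cleared 0 line(s) (total 0); column heights now [0 3 4 2 1 0 4], max=4
Drop 4: L rot0 at col 3 lands with bottom-row=2; cleared 0 line(s) (total 0); column heights now [0 3 4 3 3 4 4], max=4
Drop 5: T rot2 at col 2 lands with bottom-row=3; cleared 0 line(s) (total 0); column heights now [0 3 5 5 5 4 4], max=5

Answer: .......
.......
.......
.......
.......
..###..
..##.##
.######
.###..#
...##.#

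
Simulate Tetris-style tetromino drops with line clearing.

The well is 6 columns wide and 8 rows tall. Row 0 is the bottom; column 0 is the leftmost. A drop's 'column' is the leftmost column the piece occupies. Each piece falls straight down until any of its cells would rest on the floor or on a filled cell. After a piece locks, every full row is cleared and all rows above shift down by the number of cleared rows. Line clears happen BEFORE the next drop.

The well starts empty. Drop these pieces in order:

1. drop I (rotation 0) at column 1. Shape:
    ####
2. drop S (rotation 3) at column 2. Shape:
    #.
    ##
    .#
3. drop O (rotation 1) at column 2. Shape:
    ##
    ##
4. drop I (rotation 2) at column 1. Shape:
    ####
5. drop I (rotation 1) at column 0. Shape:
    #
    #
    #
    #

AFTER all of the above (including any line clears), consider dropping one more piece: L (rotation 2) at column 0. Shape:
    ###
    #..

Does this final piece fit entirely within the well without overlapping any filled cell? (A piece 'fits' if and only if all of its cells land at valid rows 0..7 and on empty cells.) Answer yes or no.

Drop 1: I rot0 at col 1 lands with bottom-row=0; cleared 0 line(s) (total 0); column heights now [0 1 1 1 1 0], max=1
Drop 2: S rot3 at col 2 lands with bottom-row=1; cleared 0 line(s) (total 0); column heights now [0 1 4 3 1 0], max=4
Drop 3: O rot1 at col 2 lands with bottom-row=4; cleared 0 line(s) (total 0); column heights now [0 1 6 6 1 0], max=6
Drop 4: I rot2 at col 1 lands with bottom-row=6; cleared 0 line(s) (total 0); column heights now [0 7 7 7 7 0], max=7
Drop 5: I rot1 at col 0 lands with bottom-row=0; cleared 0 line(s) (total 0); column heights now [4 7 7 7 7 0], max=7
Test piece L rot2 at col 0 (width 3): heights before test = [4 7 7 7 7 0]; fits = True

Answer: yes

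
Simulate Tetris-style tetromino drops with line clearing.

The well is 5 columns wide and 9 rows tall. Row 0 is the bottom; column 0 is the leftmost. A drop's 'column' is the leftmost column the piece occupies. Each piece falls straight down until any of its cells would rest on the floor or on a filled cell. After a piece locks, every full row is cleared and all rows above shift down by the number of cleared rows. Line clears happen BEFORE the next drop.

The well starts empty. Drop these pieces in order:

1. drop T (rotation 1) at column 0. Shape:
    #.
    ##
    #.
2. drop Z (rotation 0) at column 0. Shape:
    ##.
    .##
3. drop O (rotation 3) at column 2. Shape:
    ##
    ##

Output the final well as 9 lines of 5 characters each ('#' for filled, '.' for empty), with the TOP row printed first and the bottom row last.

Drop 1: T rot1 at col 0 lands with bottom-row=0; cleared 0 line(s) (total 0); column heights now [3 2 0 0 0], max=3
Drop 2: Z rot0 at col 0 lands with bottom-row=2; cleared 0 line(s) (total 0); column heights now [4 4 3 0 0], max=4
Drop 3: O rot3 at col 2 lands with bottom-row=3; cleared 0 line(s) (total 0); column heights now [4 4 5 5 0], max=5

Answer: .....
.....
.....
.....
..##.
####.
###..
##...
#....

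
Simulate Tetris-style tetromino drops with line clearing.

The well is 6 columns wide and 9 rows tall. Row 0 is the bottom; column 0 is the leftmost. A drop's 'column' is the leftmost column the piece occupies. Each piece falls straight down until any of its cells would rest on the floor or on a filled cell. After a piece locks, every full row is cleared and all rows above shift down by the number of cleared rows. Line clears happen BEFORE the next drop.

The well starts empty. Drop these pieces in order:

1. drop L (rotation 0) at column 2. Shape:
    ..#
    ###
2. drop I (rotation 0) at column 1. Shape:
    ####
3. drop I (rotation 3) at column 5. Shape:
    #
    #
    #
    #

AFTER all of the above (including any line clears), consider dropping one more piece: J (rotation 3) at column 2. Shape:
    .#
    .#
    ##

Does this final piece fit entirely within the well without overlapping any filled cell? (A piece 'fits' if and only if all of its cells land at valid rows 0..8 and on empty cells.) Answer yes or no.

Answer: yes

Derivation:
Drop 1: L rot0 at col 2 lands with bottom-row=0; cleared 0 line(s) (total 0); column heights now [0 0 1 1 2 0], max=2
Drop 2: I rot0 at col 1 lands with bottom-row=2; cleared 0 line(s) (total 0); column heights now [0 3 3 3 3 0], max=3
Drop 3: I rot3 at col 5 lands with bottom-row=0; cleared 0 line(s) (total 0); column heights now [0 3 3 3 3 4], max=4
Test piece J rot3 at col 2 (width 2): heights before test = [0 3 3 3 3 4]; fits = True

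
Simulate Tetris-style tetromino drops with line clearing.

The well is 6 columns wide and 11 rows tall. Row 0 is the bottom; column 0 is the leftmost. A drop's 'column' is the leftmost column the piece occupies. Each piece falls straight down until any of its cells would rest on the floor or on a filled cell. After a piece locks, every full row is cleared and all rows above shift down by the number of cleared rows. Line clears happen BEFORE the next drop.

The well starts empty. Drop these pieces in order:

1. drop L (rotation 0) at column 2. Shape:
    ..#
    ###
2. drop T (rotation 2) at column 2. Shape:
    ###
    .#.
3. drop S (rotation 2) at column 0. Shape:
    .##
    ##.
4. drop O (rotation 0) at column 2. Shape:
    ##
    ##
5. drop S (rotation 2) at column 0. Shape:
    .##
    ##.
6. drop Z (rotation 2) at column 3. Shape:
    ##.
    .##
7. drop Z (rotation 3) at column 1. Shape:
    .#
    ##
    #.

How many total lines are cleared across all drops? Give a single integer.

Answer: 1

Derivation:
Drop 1: L rot0 at col 2 lands with bottom-row=0; cleared 0 line(s) (total 0); column heights now [0 0 1 1 2 0], max=2
Drop 2: T rot2 at col 2 lands with bottom-row=1; cleared 0 line(s) (total 0); column heights now [0 0 3 3 3 0], max=3
Drop 3: S rot2 at col 0 lands with bottom-row=2; cleared 0 line(s) (total 0); column heights now [3 4 4 3 3 0], max=4
Drop 4: O rot0 at col 2 lands with bottom-row=4; cleared 0 line(s) (total 0); column heights now [3 4 6 6 3 0], max=6
Drop 5: S rot2 at col 0 lands with bottom-row=5; cleared 0 line(s) (total 0); column heights now [6 7 7 6 3 0], max=7
Drop 6: Z rot2 at col 3 lands with bottom-row=5; cleared 1 line(s) (total 1); column heights now [3 6 6 6 6 0], max=6
Drop 7: Z rot3 at col 1 lands with bottom-row=6; cleared 0 line(s) (total 1); column heights now [3 8 9 6 6 0], max=9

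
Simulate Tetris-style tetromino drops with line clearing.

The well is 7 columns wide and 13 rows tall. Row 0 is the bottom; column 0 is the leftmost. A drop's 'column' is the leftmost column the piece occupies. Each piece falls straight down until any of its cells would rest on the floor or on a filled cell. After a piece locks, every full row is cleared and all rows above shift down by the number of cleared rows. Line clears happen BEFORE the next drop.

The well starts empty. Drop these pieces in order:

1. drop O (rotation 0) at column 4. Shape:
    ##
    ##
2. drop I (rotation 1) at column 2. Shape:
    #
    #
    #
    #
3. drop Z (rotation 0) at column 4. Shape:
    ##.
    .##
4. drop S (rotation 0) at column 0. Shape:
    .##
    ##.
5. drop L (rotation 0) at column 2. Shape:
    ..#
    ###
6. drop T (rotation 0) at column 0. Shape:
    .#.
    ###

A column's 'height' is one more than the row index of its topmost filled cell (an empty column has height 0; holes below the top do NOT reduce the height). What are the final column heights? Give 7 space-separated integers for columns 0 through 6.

Drop 1: O rot0 at col 4 lands with bottom-row=0; cleared 0 line(s) (total 0); column heights now [0 0 0 0 2 2 0], max=2
Drop 2: I rot1 at col 2 lands with bottom-row=0; cleared 0 line(s) (total 0); column heights now [0 0 4 0 2 2 0], max=4
Drop 3: Z rot0 at col 4 lands with bottom-row=2; cleared 0 line(s) (total 0); column heights now [0 0 4 0 4 4 3], max=4
Drop 4: S rot0 at col 0 lands with bottom-row=3; cleared 0 line(s) (total 0); column heights now [4 5 5 0 4 4 3], max=5
Drop 5: L rot0 at col 2 lands with bottom-row=5; cleared 0 line(s) (total 0); column heights now [4 5 6 6 7 4 3], max=7
Drop 6: T rot0 at col 0 lands with bottom-row=6; cleared 0 line(s) (total 0); column heights now [7 8 7 6 7 4 3], max=8

Answer: 7 8 7 6 7 4 3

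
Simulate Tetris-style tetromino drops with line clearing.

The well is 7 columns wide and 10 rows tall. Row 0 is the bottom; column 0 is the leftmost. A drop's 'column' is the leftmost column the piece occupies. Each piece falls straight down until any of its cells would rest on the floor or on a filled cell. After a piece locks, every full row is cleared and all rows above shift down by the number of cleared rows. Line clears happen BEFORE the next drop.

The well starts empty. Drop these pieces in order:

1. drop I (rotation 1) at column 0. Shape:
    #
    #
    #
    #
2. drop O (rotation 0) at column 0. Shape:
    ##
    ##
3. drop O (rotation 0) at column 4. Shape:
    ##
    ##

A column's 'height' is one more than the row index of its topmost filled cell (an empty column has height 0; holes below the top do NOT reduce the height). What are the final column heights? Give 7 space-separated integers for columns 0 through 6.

Answer: 6 6 0 0 2 2 0

Derivation:
Drop 1: I rot1 at col 0 lands with bottom-row=0; cleared 0 line(s) (total 0); column heights now [4 0 0 0 0 0 0], max=4
Drop 2: O rot0 at col 0 lands with bottom-row=4; cleared 0 line(s) (total 0); column heights now [6 6 0 0 0 0 0], max=6
Drop 3: O rot0 at col 4 lands with bottom-row=0; cleared 0 line(s) (total 0); column heights now [6 6 0 0 2 2 0], max=6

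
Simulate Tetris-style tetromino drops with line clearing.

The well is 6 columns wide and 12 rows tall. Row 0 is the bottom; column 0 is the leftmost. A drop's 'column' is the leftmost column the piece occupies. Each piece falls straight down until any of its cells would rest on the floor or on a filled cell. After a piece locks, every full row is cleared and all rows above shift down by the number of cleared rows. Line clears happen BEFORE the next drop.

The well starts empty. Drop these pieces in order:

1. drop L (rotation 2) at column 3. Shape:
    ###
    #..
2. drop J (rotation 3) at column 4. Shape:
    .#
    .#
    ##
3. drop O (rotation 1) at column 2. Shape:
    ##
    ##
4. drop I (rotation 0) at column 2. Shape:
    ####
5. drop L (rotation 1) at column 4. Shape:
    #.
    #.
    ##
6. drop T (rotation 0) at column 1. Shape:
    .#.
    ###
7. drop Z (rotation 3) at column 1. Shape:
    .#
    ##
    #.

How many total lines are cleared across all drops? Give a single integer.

Drop 1: L rot2 at col 3 lands with bottom-row=0; cleared 0 line(s) (total 0); column heights now [0 0 0 2 2 2], max=2
Drop 2: J rot3 at col 4 lands with bottom-row=2; cleared 0 line(s) (total 0); column heights now [0 0 0 2 3 5], max=5
Drop 3: O rot1 at col 2 lands with bottom-row=2; cleared 0 line(s) (total 0); column heights now [0 0 4 4 3 5], max=5
Drop 4: I rot0 at col 2 lands with bottom-row=5; cleared 0 line(s) (total 0); column heights now [0 0 6 6 6 6], max=6
Drop 5: L rot1 at col 4 lands with bottom-row=6; cleared 0 line(s) (total 0); column heights now [0 0 6 6 9 7], max=9
Drop 6: T rot0 at col 1 lands with bottom-row=6; cleared 0 line(s) (total 0); column heights now [0 7 8 7 9 7], max=9
Drop 7: Z rot3 at col 1 lands with bottom-row=7; cleared 0 line(s) (total 0); column heights now [0 9 10 7 9 7], max=10

Answer: 0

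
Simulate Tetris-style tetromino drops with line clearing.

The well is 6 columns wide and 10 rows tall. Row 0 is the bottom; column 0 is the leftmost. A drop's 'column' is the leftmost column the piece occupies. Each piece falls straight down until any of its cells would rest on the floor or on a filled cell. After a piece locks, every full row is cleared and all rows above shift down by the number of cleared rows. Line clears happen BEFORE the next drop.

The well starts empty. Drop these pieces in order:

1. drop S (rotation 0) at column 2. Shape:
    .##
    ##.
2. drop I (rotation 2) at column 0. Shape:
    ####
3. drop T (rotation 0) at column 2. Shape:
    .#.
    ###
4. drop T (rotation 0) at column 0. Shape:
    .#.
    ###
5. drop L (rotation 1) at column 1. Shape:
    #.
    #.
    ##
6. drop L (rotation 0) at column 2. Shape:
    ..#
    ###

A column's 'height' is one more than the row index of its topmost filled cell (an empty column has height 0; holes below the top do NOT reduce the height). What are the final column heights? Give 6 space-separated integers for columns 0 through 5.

Answer: 5 9 8 8 9 0

Derivation:
Drop 1: S rot0 at col 2 lands with bottom-row=0; cleared 0 line(s) (total 0); column heights now [0 0 1 2 2 0], max=2
Drop 2: I rot2 at col 0 lands with bottom-row=2; cleared 0 line(s) (total 0); column heights now [3 3 3 3 2 0], max=3
Drop 3: T rot0 at col 2 lands with bottom-row=3; cleared 0 line(s) (total 0); column heights now [3 3 4 5 4 0], max=5
Drop 4: T rot0 at col 0 lands with bottom-row=4; cleared 0 line(s) (total 0); column heights now [5 6 5 5 4 0], max=6
Drop 5: L rot1 at col 1 lands with bottom-row=6; cleared 0 line(s) (total 0); column heights now [5 9 7 5 4 0], max=9
Drop 6: L rot0 at col 2 lands with bottom-row=7; cleared 0 line(s) (total 0); column heights now [5 9 8 8 9 0], max=9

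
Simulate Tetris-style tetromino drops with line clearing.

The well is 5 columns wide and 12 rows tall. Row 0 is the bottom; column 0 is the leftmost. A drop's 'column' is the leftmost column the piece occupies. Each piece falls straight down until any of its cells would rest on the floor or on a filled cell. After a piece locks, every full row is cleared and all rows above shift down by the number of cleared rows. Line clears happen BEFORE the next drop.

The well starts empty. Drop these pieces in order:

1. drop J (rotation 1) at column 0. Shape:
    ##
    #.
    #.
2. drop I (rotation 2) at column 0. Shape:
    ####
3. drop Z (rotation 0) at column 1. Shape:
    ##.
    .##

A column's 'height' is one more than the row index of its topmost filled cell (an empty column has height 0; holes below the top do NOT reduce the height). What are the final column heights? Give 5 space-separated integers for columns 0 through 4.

Answer: 4 6 6 5 0

Derivation:
Drop 1: J rot1 at col 0 lands with bottom-row=0; cleared 0 line(s) (total 0); column heights now [3 3 0 0 0], max=3
Drop 2: I rot2 at col 0 lands with bottom-row=3; cleared 0 line(s) (total 0); column heights now [4 4 4 4 0], max=4
Drop 3: Z rot0 at col 1 lands with bottom-row=4; cleared 0 line(s) (total 0); column heights now [4 6 6 5 0], max=6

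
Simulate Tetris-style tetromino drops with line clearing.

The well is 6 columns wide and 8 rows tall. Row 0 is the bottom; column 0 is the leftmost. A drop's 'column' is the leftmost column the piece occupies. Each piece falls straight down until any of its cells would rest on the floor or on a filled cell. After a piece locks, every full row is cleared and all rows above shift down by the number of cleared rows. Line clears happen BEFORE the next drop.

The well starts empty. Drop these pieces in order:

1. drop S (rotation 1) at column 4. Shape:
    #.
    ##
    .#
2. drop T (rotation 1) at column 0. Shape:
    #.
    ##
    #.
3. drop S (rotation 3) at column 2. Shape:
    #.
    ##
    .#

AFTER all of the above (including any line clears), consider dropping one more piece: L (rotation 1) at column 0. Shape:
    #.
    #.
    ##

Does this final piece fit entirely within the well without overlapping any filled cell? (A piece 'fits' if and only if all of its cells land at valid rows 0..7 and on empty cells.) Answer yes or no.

Drop 1: S rot1 at col 4 lands with bottom-row=0; cleared 0 line(s) (total 0); column heights now [0 0 0 0 3 2], max=3
Drop 2: T rot1 at col 0 lands with bottom-row=0; cleared 0 line(s) (total 0); column heights now [3 2 0 0 3 2], max=3
Drop 3: S rot3 at col 2 lands with bottom-row=0; cleared 1 line(s) (total 1); column heights now [2 0 2 1 2 1], max=2
Test piece L rot1 at col 0 (width 2): heights before test = [2 0 2 1 2 1]; fits = True

Answer: yes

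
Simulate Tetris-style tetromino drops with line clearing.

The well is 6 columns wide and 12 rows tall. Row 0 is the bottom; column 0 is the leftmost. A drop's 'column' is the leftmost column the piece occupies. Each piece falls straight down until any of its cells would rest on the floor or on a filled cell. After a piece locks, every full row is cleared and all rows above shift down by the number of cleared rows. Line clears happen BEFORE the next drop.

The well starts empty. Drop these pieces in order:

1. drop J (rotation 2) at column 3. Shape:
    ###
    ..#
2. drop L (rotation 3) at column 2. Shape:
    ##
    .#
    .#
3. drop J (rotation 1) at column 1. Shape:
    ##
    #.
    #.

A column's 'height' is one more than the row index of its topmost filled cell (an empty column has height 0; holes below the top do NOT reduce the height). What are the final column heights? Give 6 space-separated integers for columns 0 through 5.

Drop 1: J rot2 at col 3 lands with bottom-row=0; cleared 0 line(s) (total 0); column heights now [0 0 0 2 2 2], max=2
Drop 2: L rot3 at col 2 lands with bottom-row=2; cleared 0 line(s) (total 0); column heights now [0 0 5 5 2 2], max=5
Drop 3: J rot1 at col 1 lands with bottom-row=3; cleared 0 line(s) (total 0); column heights now [0 6 6 5 2 2], max=6

Answer: 0 6 6 5 2 2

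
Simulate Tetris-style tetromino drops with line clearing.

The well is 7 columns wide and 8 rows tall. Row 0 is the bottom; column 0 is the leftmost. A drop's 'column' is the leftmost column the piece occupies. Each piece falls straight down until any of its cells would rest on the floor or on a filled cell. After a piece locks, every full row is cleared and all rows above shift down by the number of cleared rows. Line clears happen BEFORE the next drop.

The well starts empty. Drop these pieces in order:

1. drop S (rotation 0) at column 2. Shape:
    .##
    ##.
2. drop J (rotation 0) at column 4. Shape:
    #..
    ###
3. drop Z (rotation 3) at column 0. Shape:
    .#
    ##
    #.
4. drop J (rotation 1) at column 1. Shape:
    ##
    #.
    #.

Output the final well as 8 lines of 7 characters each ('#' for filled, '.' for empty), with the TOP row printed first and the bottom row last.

Answer: .......
.......
.##....
.#.....
.#..#..
.#..###
##.##..
#.##...

Derivation:
Drop 1: S rot0 at col 2 lands with bottom-row=0; cleared 0 line(s) (total 0); column heights now [0 0 1 2 2 0 0], max=2
Drop 2: J rot0 at col 4 lands with bottom-row=2; cleared 0 line(s) (total 0); column heights now [0 0 1 2 4 3 3], max=4
Drop 3: Z rot3 at col 0 lands with bottom-row=0; cleared 0 line(s) (total 0); column heights now [2 3 1 2 4 3 3], max=4
Drop 4: J rot1 at col 1 lands with bottom-row=3; cleared 0 line(s) (total 0); column heights now [2 6 6 2 4 3 3], max=6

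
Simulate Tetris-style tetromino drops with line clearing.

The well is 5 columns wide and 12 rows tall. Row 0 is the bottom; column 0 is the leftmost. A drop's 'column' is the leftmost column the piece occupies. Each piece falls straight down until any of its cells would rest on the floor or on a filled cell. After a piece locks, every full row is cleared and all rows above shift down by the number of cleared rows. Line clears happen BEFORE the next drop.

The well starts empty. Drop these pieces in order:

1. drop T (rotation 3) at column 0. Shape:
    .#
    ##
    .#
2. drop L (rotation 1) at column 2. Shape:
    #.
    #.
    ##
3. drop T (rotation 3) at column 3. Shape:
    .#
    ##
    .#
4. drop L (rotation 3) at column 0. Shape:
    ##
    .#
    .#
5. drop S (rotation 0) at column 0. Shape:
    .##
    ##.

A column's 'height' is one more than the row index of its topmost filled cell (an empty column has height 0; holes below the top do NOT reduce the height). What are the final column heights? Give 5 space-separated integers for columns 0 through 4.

Answer: 6 7 7 1 2

Derivation:
Drop 1: T rot3 at col 0 lands with bottom-row=0; cleared 0 line(s) (total 0); column heights now [2 3 0 0 0], max=3
Drop 2: L rot1 at col 2 lands with bottom-row=0; cleared 0 line(s) (total 0); column heights now [2 3 3 1 0], max=3
Drop 3: T rot3 at col 3 lands with bottom-row=0; cleared 1 line(s) (total 1); column heights now [0 2 2 1 2], max=2
Drop 4: L rot3 at col 0 lands with bottom-row=2; cleared 0 line(s) (total 1); column heights now [5 5 2 1 2], max=5
Drop 5: S rot0 at col 0 lands with bottom-row=5; cleared 0 line(s) (total 1); column heights now [6 7 7 1 2], max=7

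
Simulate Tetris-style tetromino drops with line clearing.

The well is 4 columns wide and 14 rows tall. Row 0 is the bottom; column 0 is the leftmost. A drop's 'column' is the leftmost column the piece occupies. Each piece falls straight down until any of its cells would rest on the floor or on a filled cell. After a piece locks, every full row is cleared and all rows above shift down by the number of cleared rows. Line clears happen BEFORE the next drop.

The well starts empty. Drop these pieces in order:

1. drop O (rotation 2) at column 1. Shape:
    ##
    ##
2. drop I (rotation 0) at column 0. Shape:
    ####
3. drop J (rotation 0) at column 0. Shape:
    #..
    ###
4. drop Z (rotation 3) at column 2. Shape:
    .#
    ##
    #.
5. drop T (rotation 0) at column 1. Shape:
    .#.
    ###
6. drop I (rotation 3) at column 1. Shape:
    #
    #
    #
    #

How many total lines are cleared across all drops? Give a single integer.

Answer: 1

Derivation:
Drop 1: O rot2 at col 1 lands with bottom-row=0; cleared 0 line(s) (total 0); column heights now [0 2 2 0], max=2
Drop 2: I rot0 at col 0 lands with bottom-row=2; cleared 1 line(s) (total 1); column heights now [0 2 2 0], max=2
Drop 3: J rot0 at col 0 lands with bottom-row=2; cleared 0 line(s) (total 1); column heights now [4 3 3 0], max=4
Drop 4: Z rot3 at col 2 lands with bottom-row=3; cleared 0 line(s) (total 1); column heights now [4 3 5 6], max=6
Drop 5: T rot0 at col 1 lands with bottom-row=6; cleared 0 line(s) (total 1); column heights now [4 7 8 7], max=8
Drop 6: I rot3 at col 1 lands with bottom-row=7; cleared 0 line(s) (total 1); column heights now [4 11 8 7], max=11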